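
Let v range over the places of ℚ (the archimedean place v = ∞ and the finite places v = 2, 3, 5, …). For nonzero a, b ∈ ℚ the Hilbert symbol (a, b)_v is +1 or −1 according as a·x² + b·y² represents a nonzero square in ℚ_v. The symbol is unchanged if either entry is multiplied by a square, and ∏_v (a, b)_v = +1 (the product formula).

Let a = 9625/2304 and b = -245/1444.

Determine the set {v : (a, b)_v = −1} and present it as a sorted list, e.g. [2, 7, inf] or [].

Mod squares: a ≡ 385, b ≡ -5. Check v ∈ {∞, 2, 3, 5, 7, 11, 19}.
v=3: a=3^-2·(≡1), b=3^0·(≡1) mod 3; (1|3)=+1, (1|3)=+1; (−1)^{-2·0·1}·(+1)^0·(+1)^-2 = +1.
v=5: a=5^3·(≡3), b=5^1·(≡4) mod 5; (3|5)=-1, (4|5)=+1; (−1)^{3·1·2}·(-1)^1·(+1)^3 = -1.
v=7: a=7^1·(≡3), b=7^2·(≡1) mod 7; (3|7)=-1, (1|7)=+1; (−1)^{1·2·3}·(-1)^2·(+1)^1 = +1.
v=11: a=11^1·(≡10), b=11^0·(≡10) mod 11; (10|11)=-1, (10|11)=-1; (−1)^{1·0·5}·(-1)^0·(-1)^1 = -1.
v=∞: 385 > 0 and -5 < 0  ⇒  (a,b)_∞ = +1.
v=19: a=19^0·(≡6), b=19^-2·(≡10) mod 19; (6|19)=+1, (10|19)=-1; (−1)^{0·-2·9}·(+1)^-2·(-1)^0 = +1.
v=2: v_2(a)=-8, v_2(b)=-2; units ≡ 1, 3 (mod 8); ε·ε+αω+βω = 0·1+-8·1+-2·0 ≡ 0  ⇒  (a,b)_2 = +1.
|Ram(385, -5)| = 2, even; anisotropic at {5, 11}.

[5, 11]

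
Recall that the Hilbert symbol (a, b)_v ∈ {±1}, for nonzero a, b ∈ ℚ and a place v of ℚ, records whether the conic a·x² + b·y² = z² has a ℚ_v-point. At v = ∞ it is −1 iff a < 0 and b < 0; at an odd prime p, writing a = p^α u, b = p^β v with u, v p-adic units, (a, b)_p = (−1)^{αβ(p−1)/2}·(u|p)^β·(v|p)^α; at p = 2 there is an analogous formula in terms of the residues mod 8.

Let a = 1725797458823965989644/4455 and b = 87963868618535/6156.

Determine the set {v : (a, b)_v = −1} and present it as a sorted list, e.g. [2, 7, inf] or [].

[5, 13, 31, 37]

Mod squares: a ≡ 49445, b ≡ 698356685. Check v ∈ {∞, 2, 3, 5, 7, 11, 13, 17, 19, 29, 31, 37}.
v=2: v_2(a)=2, v_2(b)=-2; units ≡ 5, 5 (mod 8); ε·ε+αω+βω = 0·0+2·1+-2·1 ≡ 0  ⇒  (a,b)_2 = +1.
v=3: a=3^-4·(≡2), b=3^-4·(≡2) mod 3; (2|3)=-1, (2|3)=-1; (−1)^{-4·-4·1}·(-1)^-4·(-1)^-4 = +1.
v=11: a=11^-1·(≡8), b=11^0·(≡9) mod 11; (8|11)=-1, (9|11)=+1; (−1)^{-1·0·5}·(-1)^0·(+1)^-1 = +1.
v=31: a=31^1·(≡2), b=31^1·(≡4) mod 31; (2|31)=+1, (4|31)=+1; (−1)^{1·1·15}·(+1)^1·(+1)^1 = -1.
v=5: a=5^-1·(≡4), b=5^1·(≡2) mod 5; (4|5)=+1, (2|5)=-1; (−1)^{-1·1·2}·(+1)^1·(-1)^-1 = -1.
v=13: a=13^4·(≡6), b=13^3·(≡10) mod 13; (6|13)=-1, (10|13)=+1; (−1)^{4·3·6}·(-1)^3·(+1)^4 = -1.
v=37: a=37^2·(≡23), b=37^1·(≡11) mod 37; (23|37)=-1, (11|37)=+1; (−1)^{2·1·18}·(-1)^1·(+1)^2 = -1.
v=19: a=19^2·(≡11), b=19^-1·(≡7) mod 19; (11|19)=+1, (7|19)=+1; (−1)^{2·-1·9}·(+1)^-1·(+1)^2 = +1.
v=17: a=17^2·(≡9), b=17^3·(≡1) mod 17; (9|17)=+1, (1|17)=+1; (−1)^{2·3·8}·(+1)^3·(+1)^2 = +1.
v=7: a=7^6·(≡2), b=7^2·(≡3) mod 7; (2|7)=+1, (3|7)=-1; (−1)^{6·2·3}·(+1)^2·(-1)^6 = +1.
v=29: a=29^1·(≡6), b=29^1·(≡20) mod 29; (6|29)=+1, (20|29)=+1; (−1)^{1·1·14}·(+1)^1·(+1)^1 = +1.
v=∞: 49445 > 0 and 698356685 > 0  ⇒  (a,b)_∞ = +1.
|Ram(49445, 698356685)| = 4, even; anisotropic at {5, 13, 31, 37}.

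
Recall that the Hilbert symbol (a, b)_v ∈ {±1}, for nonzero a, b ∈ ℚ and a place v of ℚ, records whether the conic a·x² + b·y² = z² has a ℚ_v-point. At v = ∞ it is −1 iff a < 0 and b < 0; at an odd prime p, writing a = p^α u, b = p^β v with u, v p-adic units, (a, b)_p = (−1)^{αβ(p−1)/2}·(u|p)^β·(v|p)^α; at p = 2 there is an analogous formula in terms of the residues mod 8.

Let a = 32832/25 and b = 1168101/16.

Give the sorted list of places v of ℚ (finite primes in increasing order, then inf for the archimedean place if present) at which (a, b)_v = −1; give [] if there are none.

Mod squares: a ≡ 57, b ≡ 14421. Check v ∈ {∞, 2, 3, 5, 11, 19, 23}.
v=3: a=3^3·(≡1), b=3^5·(≡1) mod 3; (1|3)=+1, (1|3)=+1; (−1)^{3·5·1}·(+1)^5·(+1)^3 = -1.
v=19: a=19^1·(≡3), b=19^1·(≡8) mod 19; (3|19)=-1, (8|19)=-1; (−1)^{1·1·9}·(-1)^1·(-1)^1 = -1.
v=2: v_2(a)=6, v_2(b)=-4; units ≡ 1, 5 (mod 8); ε·ε+αω+βω = 0·0+6·1+-4·0 ≡ 0  ⇒  (a,b)_2 = +1.
v=11: a=11^0·(≡10), b=11^1·(≡6) mod 11; (10|11)=-1, (6|11)=-1; (−1)^{0·1·5}·(-1)^1·(-1)^0 = -1.
v=5: a=5^-2·(≡2), b=5^0·(≡1) mod 5; (2|5)=-1, (1|5)=+1; (−1)^{-2·0·2}·(-1)^0·(+1)^-2 = +1.
v=∞: 57 > 0 and 14421 > 0  ⇒  (a,b)_∞ = +1.
v=23: a=23^0·(≡17), b=23^1·(≡16) mod 23; (17|23)=-1, (16|23)=+1; (−1)^{0·1·11}·(-1)^1·(+1)^0 = -1.
Ram(57, 14421) = {3, 11, 19, 23}; no ℚ_3-point on the conic.

[3, 11, 19, 23]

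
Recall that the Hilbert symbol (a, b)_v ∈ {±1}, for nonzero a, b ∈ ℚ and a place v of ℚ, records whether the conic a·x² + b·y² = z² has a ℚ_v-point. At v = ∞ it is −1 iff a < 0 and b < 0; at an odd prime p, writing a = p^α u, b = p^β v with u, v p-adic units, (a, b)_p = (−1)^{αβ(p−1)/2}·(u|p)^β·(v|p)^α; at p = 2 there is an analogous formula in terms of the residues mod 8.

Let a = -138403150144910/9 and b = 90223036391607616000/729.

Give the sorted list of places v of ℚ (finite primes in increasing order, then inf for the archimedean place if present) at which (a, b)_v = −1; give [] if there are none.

Mod squares: a ≡ -113390, b ≡ 1069810. Check v ∈ {∞, 2, 3, 5, 7, 17, 23, 29, 31}.
v=31: a=31^2·(≡18), b=31^3·(≡7) mod 31; (18|31)=+1, (7|31)=+1; (−1)^{2·3·15}·(+1)^3·(+1)^2 = +1.
v=∞: -113390 < 0 and 1069810 > 0  ⇒  (a,b)_∞ = +1.
v=17: a=17^1·(≡3), b=17^1·(≡4) mod 17; (3|17)=-1, (4|17)=+1; (−1)^{1·1·8}·(-1)^1·(+1)^1 = -1.
v=3: a=3^-2·(≡1), b=3^-6·(≡1) mod 3; (1|3)=+1, (1|3)=+1; (−1)^{-2·-6·1}·(+1)^-6·(+1)^-2 = +1.
v=2: v_2(a)=1, v_2(b)=9; units ≡ 1, 1 (mod 8); ε·ε+αω+βω = 0·0+1·0+9·0 ≡ 0  ⇒  (a,b)_2 = +1.
v=5: a=5^1·(≡2), b=5^3·(≡2) mod 5; (2|5)=-1, (2|5)=-1; (−1)^{1·3·2}·(-1)^3·(-1)^1 = +1.
v=23: a=23^3·(≡17), b=23^4·(≡10) mod 23; (17|23)=-1, (10|23)=-1; (−1)^{3·4·11}·(-1)^4·(-1)^3 = -1.
v=7: a=7^4·(≡5), b=7^3·(≡6) mod 7; (5|7)=-1, (6|7)=-1; (−1)^{4·3·3}·(-1)^3·(-1)^4 = -1.
v=29: a=29^1·(≡13), b=29^1·(≡21) mod 29; (13|29)=+1, (21|29)=-1; (−1)^{1·1·14}·(+1)^1·(-1)^1 = -1.
(-113390, 1069810 / ℚ) ramifies at {7, 17, 23, 29}: a division algebra.

[7, 17, 23, 29]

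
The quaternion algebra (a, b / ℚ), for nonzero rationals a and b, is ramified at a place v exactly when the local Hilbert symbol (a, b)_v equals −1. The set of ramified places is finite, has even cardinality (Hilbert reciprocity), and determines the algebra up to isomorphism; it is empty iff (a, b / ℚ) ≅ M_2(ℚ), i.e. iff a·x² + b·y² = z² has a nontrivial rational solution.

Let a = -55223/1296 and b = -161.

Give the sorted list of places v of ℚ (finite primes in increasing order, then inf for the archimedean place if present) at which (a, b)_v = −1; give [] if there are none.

Mod squares: a ≡ -23, b ≡ -161. Check v ∈ {∞, 2, 3, 7, 23}.
v=7: a=7^4·(≡5), b=7^1·(≡5) mod 7; (5|7)=-1, (5|7)=-1; (−1)^{4·1·3}·(-1)^1·(-1)^4 = -1.
v=3: a=3^-4·(≡1), b=3^0·(≡1) mod 3; (1|3)=+1, (1|3)=+1; (−1)^{-4·0·1}·(+1)^0·(+1)^-4 = +1.
v=∞: -23 < 0 and -161 < 0  ⇒  (a,b)_∞ = -1.
v=2: v_2(a)=-4, v_2(b)=0; units ≡ 1, 7 (mod 8); ε·ε+αω+βω = 0·1+-4·0+0·0 ≡ 0  ⇒  (a,b)_2 = +1.
v=23: a=23^1·(≡19), b=23^1·(≡16) mod 23; (19|23)=-1, (16|23)=+1; (−1)^{1·1·11}·(-1)^1·(+1)^1 = +1.
|Ram(-23, -161)| = 2, even; anisotropic at {7, ∞}.

[7, inf]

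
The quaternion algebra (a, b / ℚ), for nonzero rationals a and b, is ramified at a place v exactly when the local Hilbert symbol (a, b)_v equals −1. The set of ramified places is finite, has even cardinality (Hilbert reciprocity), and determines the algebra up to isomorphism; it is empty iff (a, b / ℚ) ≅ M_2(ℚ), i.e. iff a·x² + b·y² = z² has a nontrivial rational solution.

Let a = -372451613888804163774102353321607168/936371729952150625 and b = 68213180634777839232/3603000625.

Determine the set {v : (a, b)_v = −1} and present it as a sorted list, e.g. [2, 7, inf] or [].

(a, b) ≡ (-13, 8602) mod (ℚ^×)²; places V = {2, 3, 5, 7, 11, 13, 17, 23, 31, 47, ∞}.
(a,b)_2: α=14, β=7; u≡3, v≡5 (mod 8); ε(u)ε(v)=1·0, αω(v)=14·1, βω(u)=7·1; sum ≡ 1  ⇒  -1.
(a,b)_17: α=2, u≡1; β=1, v≡2 (mod 17); (1|17)=+1, (2|17)=+1; sign (−1)^0·+1^1·+1^2 = +1.
(a,b)_23: α=2, u≡15; β=1, v≡8 (mod 23); (15|23)=-1, (8|23)=+1; sign (−1)^0·-1^1·+1^2 = -1.
(a,b)_5: α=-4, u≡2; β=-4, v≡2 (mod 5); (2|5)=-1, (2|5)=-1; sign (−1)^0·-1^-4·-1^-4 = +1.
(a,b)_13: α=3, u≡9; β=2, v≡9 (mod 13); (9|13)=+1, (9|13)=+1; sign (−1)^0·+1^2·+1^3 = +1.
(a,b)_3: α=16, u≡2; β=8, v≡1 (mod 3); (2|3)=-1, (1|3)=+1; sign (−1)^0·-1^8·+1^16 = +1.
(a,b)_11: α=6, u≡5; β=3, v≡5 (mod 11); (5|11)=+1, (5|11)=+1; sign (−1)^0·+1^3·+1^6 = +1.
(a,b)_∞: sgn(-13)=−, sgn(8602)=+, so +1.
(a,b)_7: α=-14, u≡2; β=-8, v≡6 (mod 7); (2|7)=+1, (6|7)=-1; sign (−1)^0·+1^-8·-1^-14 = +1.
(a,b)_31: α=6, u≡9; β=4, v≡23 (mod 31); (9|31)=+1, (23|31)=-1; sign (−1)^0·+1^4·-1^6 = +1.
(a,b)_47: α=-2, u≡25; β=0, v≡12 (mod 47); (25|47)=+1, (12|47)=+1; sign (−1)^0·+1^0·+1^-2 = +1.
Ram(-13, 8602) = {2, 23}; no ℚ_2-point on the conic.

[2, 23]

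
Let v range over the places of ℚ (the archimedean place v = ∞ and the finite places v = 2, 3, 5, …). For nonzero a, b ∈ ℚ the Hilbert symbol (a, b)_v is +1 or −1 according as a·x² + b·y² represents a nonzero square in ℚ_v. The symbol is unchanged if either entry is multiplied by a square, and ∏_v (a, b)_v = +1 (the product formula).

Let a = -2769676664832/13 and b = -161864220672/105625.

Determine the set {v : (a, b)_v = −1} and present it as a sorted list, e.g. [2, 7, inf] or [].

[13, inf]

Mod squares: a ≡ -286, b ≡ -7. Check v ∈ {∞, 2, 3, 5, 7, 11, 13}.
v=∞: -286 < 0 and -7 < 0  ⇒  (a,b)_∞ = -1.
v=13: a=13^-1·(≡1), b=13^-2·(≡2) mod 13; (1|13)=+1, (2|13)=-1; (−1)^{-1·-2·6}·(+1)^-2·(-1)^-1 = -1.
v=3: a=3^4·(≡2), b=3^6·(≡2) mod 3; (2|3)=-1, (2|3)=-1; (−1)^{4·6·1}·(-1)^6·(-1)^4 = +1.
v=7: a=7^2·(≡1), b=7^1·(≡6) mod 7; (1|7)=+1, (6|7)=-1; (−1)^{2·1·3}·(+1)^1·(-1)^2 = +1.
v=2: v_2(a)=19, v_2(b)=18; units ≡ 1, 1 (mod 8); ε·ε+αω+βω = 0·0+19·0+18·0 ≡ 0  ⇒  (a,b)_2 = +1.
v=5: a=5^0·(≡1), b=5^-4·(≡2) mod 5; (1|5)=+1, (2|5)=-1; (−1)^{0·-4·2}·(+1)^-4·(-1)^0 = +1.
v=11: a=11^3·(≡6), b=11^2·(≡1) mod 11; (6|11)=-1, (1|11)=+1; (−1)^{3·2·5}·(-1)^2·(+1)^3 = +1.
(-286, -7 / ℚ) ramifies at {13, ∞}: a division algebra.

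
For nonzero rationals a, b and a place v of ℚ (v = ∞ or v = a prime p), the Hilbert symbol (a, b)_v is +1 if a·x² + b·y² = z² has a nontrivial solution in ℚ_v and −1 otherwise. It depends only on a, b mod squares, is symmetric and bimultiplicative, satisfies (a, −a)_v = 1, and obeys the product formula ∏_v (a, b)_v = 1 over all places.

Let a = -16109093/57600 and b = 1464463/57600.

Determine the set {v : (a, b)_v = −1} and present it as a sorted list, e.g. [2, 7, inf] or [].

(a, b) ≡ (-2717, 247) mod (ℚ^×)²; places V = {2, 3, 5, 7, 11, 13, 19, ∞}.
(a,b)_13: α=1, u≡9; β=1, v≡11 (mod 13); (9|13)=+1, (11|13)=-1; sign (−1)^0·+1^1·-1^1 = -1.
(a,b)_19: α=1, u≡6; β=1, v≡15 (mod 19); (6|19)=+1, (15|19)=-1; sign (−1)^1·+1^1·-1^1 = +1.
(a,b)_7: α=2, u≡3; β=2, v≡1 (mod 7); (3|7)=-1, (1|7)=+1; sign (−1)^0·-1^2·+1^2 = +1.
(a,b)_2: α=-8, β=-8; u≡3, v≡7 (mod 8); ε(u)ε(v)=1·1, αω(v)=-8·0, βω(u)=-8·1; sum ≡ 1  ⇒  -1.
(a,b)_11: α=3, u≡2; β=2, v≡9 (mod 11); (2|11)=-1, (9|11)=+1; sign (−1)^0·-1^2·+1^3 = +1.
(a,b)_∞: sgn(-2717)=−, sgn(247)=+, so +1.
(a,b)_3: α=-2, u≡1; β=-2, v≡1 (mod 3); (1|3)=+1, (1|3)=+1; sign (−1)^0·+1^-2·+1^-2 = +1.
(a,b)_5: α=-2, u≡3; β=-2, v≡2 (mod 5); (3|5)=-1, (2|5)=-1; sign (−1)^0·-1^-2·-1^-2 = +1.
Ram(-2717, 247) = {2, 13}; no ℚ_2-point on the conic.

[2, 13]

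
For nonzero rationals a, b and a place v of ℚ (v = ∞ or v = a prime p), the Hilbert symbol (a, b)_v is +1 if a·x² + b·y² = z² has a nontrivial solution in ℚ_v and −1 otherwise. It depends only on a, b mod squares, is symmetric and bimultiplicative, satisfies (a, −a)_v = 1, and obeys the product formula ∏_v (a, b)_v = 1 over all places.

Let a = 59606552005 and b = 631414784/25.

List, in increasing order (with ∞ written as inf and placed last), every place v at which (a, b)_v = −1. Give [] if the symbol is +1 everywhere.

Mod squares: a ≡ 5005, b ≡ 26. Check v ∈ {∞, 2, 5, 7, 11, 13, 17, 29}.
v=17: a=17^2·(≡7), b=17^0·(≡13) mod 17; (7|17)=-1, (13|17)=+1; (−1)^{2·0·8}·(-1)^0·(+1)^2 = +1.
v=2: v_2(a)=0, v_2(b)=13; units ≡ 5, 5 (mod 8); ε·ε+αω+βω = 0·0+0·1+13·1 ≡ 1  ⇒  (a,b)_2 = -1.
v=13: a=13^1·(≡2), b=13^1·(≡11) mod 13; (2|13)=-1, (11|13)=-1; (−1)^{1·1·6}·(-1)^1·(-1)^1 = +1.
v=5: a=5^1·(≡1), b=5^-2·(≡4) mod 5; (1|5)=+1, (4|5)=+1; (−1)^{1·-2·2}·(+1)^-2·(+1)^1 = +1.
v=29: a=29^2·(≡8), b=29^0·(≡3) mod 29; (8|29)=-1, (3|29)=-1; (−1)^{2·0·14}·(-1)^0·(-1)^2 = +1.
v=7: a=7^3·(≡2), b=7^2·(≡6) mod 7; (2|7)=+1, (6|7)=-1; (−1)^{3·2·3}·(+1)^2·(-1)^3 = -1.
v=11: a=11^1·(≡3), b=11^2·(≡1) mod 11; (3|11)=+1, (1|11)=+1; (−1)^{1·2·5}·(+1)^2·(+1)^1 = +1.
v=∞: 5005 > 0 and 26 > 0  ⇒  (a,b)_∞ = +1.
|Ram(5005, 26)| = 2, even; anisotropic at {2, 7}.

[2, 7]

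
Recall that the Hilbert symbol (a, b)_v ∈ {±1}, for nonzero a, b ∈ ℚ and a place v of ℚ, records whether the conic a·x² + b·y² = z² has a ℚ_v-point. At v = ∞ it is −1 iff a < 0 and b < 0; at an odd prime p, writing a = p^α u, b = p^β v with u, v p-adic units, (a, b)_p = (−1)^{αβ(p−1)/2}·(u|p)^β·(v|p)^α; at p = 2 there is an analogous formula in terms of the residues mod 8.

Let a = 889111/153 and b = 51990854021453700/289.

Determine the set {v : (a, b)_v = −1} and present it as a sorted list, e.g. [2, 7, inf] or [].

[23, 29, 31, 43]

(a, b) ≡ (15114887, 38657) mod (ℚ^×)²; places V = {2, 3, 5, 17, 23, 29, 31, 43, ∞}.
(a,b)_29: α=1, u≡8; β=3, v≡1 (mod 29); (8|29)=-1, (1|29)=+1; sign (−1)^0·-1^3·+1^1 = -1.
(a,b)_23: α=1, u≡18; β=0, v≡5 (mod 23); (18|23)=+1, (5|23)=-1; sign (−1)^0·+1^0·-1^1 = -1.
(a,b)_17: α=-1, u≡5; β=-2, v≡1 (mod 17); (5|17)=-1, (1|17)=+1; sign (−1)^0·-1^-2·+1^-1 = +1.
(a,b)_43: α=1, u≡32; β=3, v≡27 (mod 43); (32|43)=-1, (27|43)=-1; sign (−1)^1·-1^3·-1^1 = -1.
(a,b)_5: α=0, u≡2; β=2, v≡2 (mod 5); (2|5)=-1, (2|5)=-1; sign (−1)^0·-1^2·-1^0 = +1.
(a,b)_3: α=-2, u≡2; β=2, v≡2 (mod 3); (2|3)=-1, (2|3)=-1; sign (−1)^0·-1^2·-1^-2 = +1.
(a,b)_2: α=0, β=2; u≡7, v≡1 (mod 8); ε(u)ε(v)=1·0, αω(v)=0·0, βω(u)=2·0; sum ≡ 0  ⇒  +1.
(a,b)_∞: sgn(15114887)=+, sgn(38657)=+, so +1.
(a,b)_31: α=1, u≡28; β=3, v≡25 (mod 31); (28|31)=+1, (25|31)=+1; sign (−1)^1·+1^3·+1^1 = -1.
Ram(15114887, 38657) = {23, 29, 31, 43}; no ℚ_23-point on the conic.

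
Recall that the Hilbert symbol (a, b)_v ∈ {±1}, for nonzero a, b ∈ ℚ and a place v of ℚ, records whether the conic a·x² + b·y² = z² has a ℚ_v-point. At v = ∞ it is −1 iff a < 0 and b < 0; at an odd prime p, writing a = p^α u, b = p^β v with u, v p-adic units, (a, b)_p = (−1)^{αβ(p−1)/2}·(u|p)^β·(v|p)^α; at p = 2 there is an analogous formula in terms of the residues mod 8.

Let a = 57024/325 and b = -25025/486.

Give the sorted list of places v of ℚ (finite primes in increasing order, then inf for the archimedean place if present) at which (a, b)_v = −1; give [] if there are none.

[3, 7]

(a, b) ≡ (143, -6006) mod (ℚ^×)²; places V = {2, 3, 5, 7, 11, 13, ∞}.
(a,b)_5: α=-2, u≡3; β=2, v≡4 (mod 5); (3|5)=-1, (4|5)=+1; sign (−1)^0·-1^2·+1^-2 = +1.
(a,b)_13: α=-1, u≡7; β=1, v≡5 (mod 13); (7|13)=-1, (5|13)=-1; sign (−1)^0·-1^1·-1^-1 = +1.
(a,b)_2: α=6, β=-1; u≡7, v≡5 (mod 8); ε(u)ε(v)=1·0, αω(v)=6·1, βω(u)=-1·0; sum ≡ 0  ⇒  +1.
(a,b)_∞: sgn(143)=+, sgn(-6006)=−, so +1.
(a,b)_11: α=1, u≡6; β=1, v≡1 (mod 11); (6|11)=-1, (1|11)=+1; sign (−1)^1·-1^1·+1^1 = +1.
(a,b)_7: α=0, u≡3; β=1, v≡3 (mod 7); (3|7)=-1, (3|7)=-1; sign (−1)^0·-1^1·-1^0 = -1.
(a,b)_3: α=4, u≡2; β=-5, v≡2 (mod 3); (2|3)=-1, (2|3)=-1; sign (−1)^0·-1^-5·-1^4 = -1.
|Ram(143, -6006)| = 2, even; anisotropic at {3, 7}.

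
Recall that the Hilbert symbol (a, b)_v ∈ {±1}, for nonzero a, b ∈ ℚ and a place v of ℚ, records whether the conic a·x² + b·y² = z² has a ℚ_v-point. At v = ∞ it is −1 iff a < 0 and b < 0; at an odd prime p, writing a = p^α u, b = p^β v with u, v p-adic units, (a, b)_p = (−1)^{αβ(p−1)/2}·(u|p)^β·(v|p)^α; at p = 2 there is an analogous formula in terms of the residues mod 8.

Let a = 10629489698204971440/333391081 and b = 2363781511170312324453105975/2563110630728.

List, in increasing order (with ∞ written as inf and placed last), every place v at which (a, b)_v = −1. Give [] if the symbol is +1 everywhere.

(a, b) ≡ (435, 15022) mod (ℚ^×)²; places V = {2, 3, 5, 7, 11, 19, 29, 31, 37, 43, ∞}.
(a,b)_3: α=1, u≡1; β=4, v≡1 (mod 3); (1|3)=+1, (1|3)=+1; sign (−1)^0·+1^4·+1^1 = +1.
(a,b)_2: α=4, β=-3; u≡3, v≡7 (mod 8); ε(u)ε(v)=1·1, αω(v)=4·0, βω(u)=-3·1; sum ≡ 0  ⇒  +1.
(a,b)_31: α=-4, u≡8; β=-6, v≡10 (mod 31); (8|31)=+1, (10|31)=+1; sign (−1)^0·+1^-6·+1^-4 = +1.
(a,b)_5: α=1, u≡3; β=2, v≡3 (mod 5); (3|5)=-1, (3|5)=-1; sign (−1)^0·-1^2·-1^1 = -1.
(a,b)_19: α=-2, u≡9; β=-2, v≡18 (mod 19); (9|19)=+1, (18|19)=-1; sign (−1)^0·+1^-2·-1^-2 = +1.
(a,b)_7: α=2, u≡2; β=3, v≡4 (mod 7); (2|7)=+1, (4|7)=+1; sign (−1)^0·+1^3·+1^2 = +1.
(a,b)_43: α=2, u≡7; β=2, v≡13 (mod 43); (7|43)=-1, (13|43)=+1; sign (−1)^0·-1^2·+1^2 = +1.
(a,b)_29: α=3, u≡11; β=5, v≡6 (mod 29); (11|29)=-1, (6|29)=+1; sign (−1)^0·-1^5·+1^3 = -1.
(a,b)_11: α=4, u≡10; β=6, v≡7 (mod 11); (10|11)=-1, (7|11)=-1; sign (−1)^0·-1^6·-1^4 = +1.
(a,b)_37: α=2, u≡7; β=3, v≡3 (mod 37); (7|37)=+1, (3|37)=+1; sign (−1)^0·+1^3·+1^2 = +1.
(a,b)_∞: sgn(435)=+, sgn(15022)=+, so +1.
Ram(435, 15022) = {5, 29}; no ℚ_5-point on the conic.

[5, 29]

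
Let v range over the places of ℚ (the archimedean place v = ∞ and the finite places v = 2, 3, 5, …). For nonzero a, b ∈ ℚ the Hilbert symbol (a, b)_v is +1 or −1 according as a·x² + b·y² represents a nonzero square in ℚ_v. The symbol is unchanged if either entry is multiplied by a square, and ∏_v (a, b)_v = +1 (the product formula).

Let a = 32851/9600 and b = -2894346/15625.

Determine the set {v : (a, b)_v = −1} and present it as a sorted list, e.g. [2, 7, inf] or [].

(a, b) ≡ (546, -321594) mod (ℚ^×)²; places V = {2, 3, 5, 7, 13, 19, 31, ∞}.
(a,b)_7: α=1, u≡1; β=1, v≡5 (mod 7); (1|7)=+1, (5|7)=-1; sign (−1)^1·+1^1·-1^1 = +1.
(a,b)_3: α=-1, u≡2; β=3, v≡1 (mod 3); (2|3)=-1, (1|3)=+1; sign (−1)^1·-1^3·+1^-1 = +1.
(a,b)_13: α=1, u≡3; β=1, v≡4 (mod 13); (3|13)=+1, (4|13)=+1; sign (−1)^0·+1^1·+1^1 = +1.
(a,b)_∞: sgn(546)=+, sgn(-321594)=−, so +1.
(a,b)_19: α=2, u≡3; β=1, v≡12 (mod 19); (3|19)=-1, (12|19)=-1; sign (−1)^0·-1^1·-1^2 = -1.
(a,b)_5: α=-2, u≡4; β=-6, v≡4 (mod 5); (4|5)=+1, (4|5)=+1; sign (−1)^0·+1^-6·+1^-2 = +1.
(a,b)_2: α=-7, β=1; u≡1, v≡3 (mod 8); ε(u)ε(v)=0·1, αω(v)=-7·1, βω(u)=1·0; sum ≡ 1  ⇒  -1.
(a,b)_31: α=0, u≡4; β=1, v≡6 (mod 31); (4|31)=+1, (6|31)=-1; sign (−1)^0·+1^1·-1^0 = +1.
|Ram(546, -321594)| = 2, even; anisotropic at {2, 19}.

[2, 19]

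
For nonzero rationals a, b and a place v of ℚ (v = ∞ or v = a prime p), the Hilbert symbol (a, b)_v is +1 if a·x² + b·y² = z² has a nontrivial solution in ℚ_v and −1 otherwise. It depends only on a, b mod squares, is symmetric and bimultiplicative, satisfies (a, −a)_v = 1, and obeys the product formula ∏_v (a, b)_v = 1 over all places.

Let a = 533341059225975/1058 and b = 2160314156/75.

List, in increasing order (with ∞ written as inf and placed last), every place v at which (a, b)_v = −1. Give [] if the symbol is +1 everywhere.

[3, 7, 11, 19]

Mod squares: a ≡ 798, b ≡ 33. Check v ∈ {∞, 2, 3, 5, 7, 11, 13, 19, 23}.
v=3: a=3^3·(≡2), b=3^-1·(≡2) mod 3; (2|3)=-1, (2|3)=-1; (−1)^{3·-1·1}·(-1)^-1·(-1)^3 = -1.
v=23: a=23^-2·(≡2), b=23^0·(≡17) mod 23; (2|23)=+1, (17|23)=-1; (−1)^{-2·0·11}·(+1)^0·(-1)^-2 = +1.
v=5: a=5^2·(≡3), b=5^-2·(≡2) mod 5; (3|5)=-1, (2|5)=-1; (−1)^{2·-2·2}·(-1)^-2·(-1)^2 = +1.
v=2: v_2(a)=-1, v_2(b)=2; units ≡ 7, 1 (mod 8); ε·ε+αω+βω = 1·0+-1·0+2·0 ≡ 0  ⇒  (a,b)_2 = +1.
v=7: a=7^5·(≡4), b=7^4·(≡5) mod 7; (4|7)=+1, (5|7)=-1; (−1)^{5·4·3}·(+1)^4·(-1)^5 = -1.
v=∞: 798 > 0 and 33 > 0  ⇒  (a,b)_∞ = +1.
v=19: a=19^1·(≡17), b=19^0·(≡18) mod 19; (17|19)=+1, (18|19)=-1; (−1)^{1·0·9}·(+1)^0·(-1)^1 = -1.
v=13: a=13^2·(≡2), b=13^2·(≡5) mod 13; (2|13)=-1, (5|13)=-1; (−1)^{2·2·6}·(-1)^2·(-1)^2 = +1.
v=11: a=11^4·(≡2), b=11^3·(≡9) mod 11; (2|11)=-1, (9|11)=+1; (−1)^{4·3·5}·(-1)^3·(+1)^4 = -1.
|Ram(798, 33)| = 4, even; anisotropic at {3, 7, 11, 19}.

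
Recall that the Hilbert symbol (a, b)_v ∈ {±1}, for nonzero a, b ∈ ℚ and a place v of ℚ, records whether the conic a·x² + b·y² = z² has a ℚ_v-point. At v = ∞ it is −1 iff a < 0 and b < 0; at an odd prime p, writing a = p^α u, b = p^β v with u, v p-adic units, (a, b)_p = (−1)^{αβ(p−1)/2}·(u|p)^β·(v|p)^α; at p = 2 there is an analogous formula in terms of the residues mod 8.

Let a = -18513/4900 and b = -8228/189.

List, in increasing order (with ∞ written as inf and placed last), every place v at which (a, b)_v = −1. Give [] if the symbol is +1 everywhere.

(a, b) ≡ (-17, -357) mod (ℚ^×)²; places V = {2, 3, 5, 7, 11, 17, ∞}.
(a,b)_∞: sgn(-17)=−, sgn(-357)=−, so -1.
(a,b)_3: α=2, u≡1; β=-3, v≡1 (mod 3); (1|3)=+1, (1|3)=+1; sign (−1)^0·+1^-3·+1^2 = +1.
(a,b)_5: α=-2, u≡2; β=0, v≡3 (mod 5); (2|5)=-1, (3|5)=-1; sign (−1)^0·-1^0·-1^-2 = +1.
(a,b)_17: α=1, u≡4; β=1, v≡13 (mod 17); (4|17)=+1, (13|17)=+1; sign (−1)^0·+1^1·+1^1 = +1.
(a,b)_7: α=-2, u≡1; β=-1, v≡3 (mod 7); (1|7)=+1, (3|7)=-1; sign (−1)^0·+1^-1·-1^-2 = +1.
(a,b)_2: α=-2, β=2; u≡7, v≡3 (mod 8); ε(u)ε(v)=1·1, αω(v)=-2·1, βω(u)=2·0; sum ≡ 1  ⇒  -1.
(a,b)_11: α=2, u≡9; β=2, v≡10 (mod 11); (9|11)=+1, (10|11)=-1; sign (−1)^0·+1^2·-1^2 = +1.
|Ram(-17, -357)| = 2, even; anisotropic at {2, ∞}.

[2, inf]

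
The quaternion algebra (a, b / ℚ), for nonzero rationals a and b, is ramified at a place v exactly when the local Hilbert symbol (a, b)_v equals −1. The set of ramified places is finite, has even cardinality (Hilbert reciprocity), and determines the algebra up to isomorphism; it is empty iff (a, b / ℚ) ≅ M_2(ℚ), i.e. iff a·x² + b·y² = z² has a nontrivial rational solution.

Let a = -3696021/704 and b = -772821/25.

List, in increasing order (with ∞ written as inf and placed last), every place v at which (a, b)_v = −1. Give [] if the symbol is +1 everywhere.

[7, 11, 47, inf]

Mod squares: a ≡ -319, b ≡ -9541. Check v ∈ {∞, 2, 3, 5, 7, 11, 17, 29, 47}.
v=47: a=47^0·(≡35), b=47^1·(≡36) mod 47; (35|47)=-1, (36|47)=+1; (−1)^{0·1·23}·(-1)^1·(+1)^0 = -1.
v=2: v_2(a)=-6, v_2(b)=0; units ≡ 1, 3 (mod 8); ε·ε+αω+βω = 0·1+-6·1+0·0 ≡ 0  ⇒  (a,b)_2 = +1.
v=5: a=5^0·(≡1), b=5^-2·(≡4) mod 5; (1|5)=+1, (4|5)=+1; (−1)^{0·-2·2}·(+1)^-2·(+1)^0 = +1.
v=29: a=29^1·(≡8), b=29^1·(≡14) mod 29; (8|29)=-1, (14|29)=-1; (−1)^{1·1·14}·(-1)^1·(-1)^1 = +1.
v=7: a=7^2·(≡6), b=7^1·(≡2) mod 7; (6|7)=-1, (2|7)=+1; (−1)^{2·1·3}·(-1)^1·(+1)^2 = -1.
v=17: a=17^2·(≡9), b=17^0·(≡2) mod 17; (9|17)=+1, (2|17)=+1; (−1)^{2·0·8}·(+1)^0·(+1)^2 = +1.
v=11: a=11^-1·(≡5), b=11^0·(≡2) mod 11; (5|11)=+1, (2|11)=-1; (−1)^{-1·0·5}·(+1)^0·(-1)^-1 = -1.
v=∞: -319 < 0 and -9541 < 0  ⇒  (a,b)_∞ = -1.
v=3: a=3^2·(≡2), b=3^4·(≡2) mod 3; (2|3)=-1, (2|3)=-1; (−1)^{2·4·1}·(-1)^4·(-1)^2 = +1.
|Ram(-319, -9541)| = 4, even; anisotropic at {7, 11, 47, ∞}.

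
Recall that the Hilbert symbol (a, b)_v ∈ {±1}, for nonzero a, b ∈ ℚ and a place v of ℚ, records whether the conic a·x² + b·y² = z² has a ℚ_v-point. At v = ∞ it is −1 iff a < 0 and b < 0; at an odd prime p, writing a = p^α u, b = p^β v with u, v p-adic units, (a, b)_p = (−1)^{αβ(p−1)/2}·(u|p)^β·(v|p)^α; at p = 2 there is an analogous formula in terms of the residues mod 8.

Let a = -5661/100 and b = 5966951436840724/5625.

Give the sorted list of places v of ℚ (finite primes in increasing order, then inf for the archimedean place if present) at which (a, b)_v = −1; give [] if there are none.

Mod squares: a ≡ -629, b ≡ 3770432941. Check v ∈ {∞, 2, 3, 5, 11, 17, 19, 23, 29, 37, 43}.
v=5: a=5^-2·(≡1), b=5^-4·(≡1) mod 5; (1|5)=+1, (1|5)=+1; (−1)^{-2·-4·2}·(+1)^-4·(+1)^-2 = +1.
v=23: a=23^0·(≡14), b=23^1·(≡22) mod 23; (14|23)=-1, (22|23)=-1; (−1)^{0·1·11}·(-1)^1·(-1)^0 = -1.
v=29: a=29^0·(≡4), b=29^1·(≡27) mod 29; (4|29)=+1, (27|29)=-1; (−1)^{0·1·14}·(+1)^1·(-1)^0 = +1.
v=19: a=19^0·(≡4), b=19^1·(≡5) mod 19; (4|19)=+1, (5|19)=+1; (−1)^{0·1·9}·(+1)^1·(+1)^0 = +1.
v=17: a=17^1·(≡5), b=17^3·(≡4) mod 17; (5|17)=-1, (4|17)=+1; (−1)^{1·3·8}·(-1)^3·(+1)^1 = -1.
v=2: v_2(a)=-2, v_2(b)=2; units ≡ 3, 5 (mod 8); ε·ε+αω+βω = 1·0+-2·1+2·1 ≡ 0  ⇒  (a,b)_2 = +1.
v=37: a=37^1·(≡24), b=37^3·(≡17) mod 37; (24|37)=-1, (17|37)=-1; (−1)^{1·3·18}·(-1)^3·(-1)^1 = +1.
v=43: a=43^0·(≡41), b=43^1·(≡5) mod 43; (41|43)=+1, (5|43)=-1; (−1)^{0·1·21}·(+1)^1·(-1)^0 = +1.
v=11: a=11^0·(≡4), b=11^1·(≡3) mod 11; (4|11)=+1, (3|11)=+1; (−1)^{0·1·5}·(+1)^1·(+1)^0 = +1.
v=∞: -629 < 0 and 3770432941 > 0  ⇒  (a,b)_∞ = +1.
v=3: a=3^2·(≡1), b=3^-2·(≡1) mod 3; (1|3)=+1, (1|3)=+1; (−1)^{2·-2·1}·(+1)^-2·(+1)^2 = +1.
Ram(-629, 3770432941) = {17, 23}; no ℚ_17-point on the conic.

[17, 23]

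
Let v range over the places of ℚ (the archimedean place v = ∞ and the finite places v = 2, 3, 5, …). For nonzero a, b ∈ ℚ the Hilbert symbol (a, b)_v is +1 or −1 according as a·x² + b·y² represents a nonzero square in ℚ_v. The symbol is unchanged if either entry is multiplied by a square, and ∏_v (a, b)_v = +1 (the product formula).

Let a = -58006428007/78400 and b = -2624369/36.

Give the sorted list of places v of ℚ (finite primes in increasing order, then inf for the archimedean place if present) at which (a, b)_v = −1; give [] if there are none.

[23, inf]

(a, b) ≡ (-943, -41) mod (ℚ^×)²; places V = {2, 3, 5, 7, 11, 23, 31, 41, ∞}.
(a,b)_41: α=1, u≡37; β=1, v≡18 (mod 41); (37|41)=+1, (18|41)=+1; sign (−1)^0·+1^1·+1^1 = +1.
(a,b)_5: α=-2, u≡3; β=0, v≡1 (mod 5); (3|5)=-1, (1|5)=+1; sign (−1)^0·-1^0·+1^-2 = +1.
(a,b)_23: α=3, u≡5; β=2, v≡20 (mod 23); (5|23)=-1, (20|23)=-1; sign (−1)^0·-1^2·-1^3 = -1.
(a,b)_3: α=0, u≡2; β=-2, v≡1 (mod 3); (2|3)=-1, (1|3)=+1; sign (−1)^0·-1^-2·+1^0 = +1.
(a,b)_31: α=2, u≡16; β=0, v≡12 (mod 31); (16|31)=+1, (12|31)=-1; sign (−1)^0·+1^0·-1^2 = +1.
(a,b)_2: α=-6, β=-2; u≡1, v≡7 (mod 8); ε(u)ε(v)=0·1, αω(v)=-6·0, βω(u)=-2·0; sum ≡ 0  ⇒  +1.
(a,b)_7: α=-2, u≡1; β=0, v≡1 (mod 7); (1|7)=+1, (1|7)=+1; sign (−1)^0·+1^0·+1^-2 = +1.
(a,b)_11: α=2, u≡4; β=2, v≡1 (mod 11); (4|11)=+1, (1|11)=+1; sign (−1)^0·+1^2·+1^2 = +1.
(a,b)_∞: sgn(-943)=−, sgn(-41)=−, so -1.
(-943, -41 / ℚ) ramifies at {23, ∞}: a division algebra.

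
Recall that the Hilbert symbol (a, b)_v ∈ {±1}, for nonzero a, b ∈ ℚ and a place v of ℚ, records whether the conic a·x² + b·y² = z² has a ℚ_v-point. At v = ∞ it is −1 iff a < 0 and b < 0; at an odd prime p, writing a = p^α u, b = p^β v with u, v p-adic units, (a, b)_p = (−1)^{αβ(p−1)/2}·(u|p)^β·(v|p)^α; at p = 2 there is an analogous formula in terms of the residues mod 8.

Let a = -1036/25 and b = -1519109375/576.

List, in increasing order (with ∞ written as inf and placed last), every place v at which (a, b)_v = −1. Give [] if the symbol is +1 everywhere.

Mod squares: a ≡ -259, b ≡ -97223. Check v ∈ {∞, 2, 3, 5, 7, 17, 19, 37, 43}.
v=37: a=37^1·(≡27), b=37^0·(≡35) mod 37; (27|37)=+1, (35|37)=-1; (−1)^{1·0·18}·(+1)^0·(-1)^1 = -1.
v=19: a=19^0·(≡11), b=19^1·(≡12) mod 19; (11|19)=+1, (12|19)=-1; (−1)^{0·1·9}·(+1)^1·(-1)^0 = +1.
v=7: a=7^1·(≡5), b=7^1·(≡3) mod 7; (5|7)=-1, (3|7)=-1; (−1)^{1·1·3}·(-1)^1·(-1)^1 = -1.
v=5: a=5^-2·(≡4), b=5^6·(≡2) mod 5; (4|5)=+1, (2|5)=-1; (−1)^{-2·6·2}·(+1)^6·(-1)^-2 = +1.
v=3: a=3^0·(≡2), b=3^-2·(≡1) mod 3; (2|3)=-1, (1|3)=+1; (−1)^{0·-2·1}·(-1)^-2·(+1)^0 = +1.
v=17: a=17^0·(≡15), b=17^1·(≡7) mod 17; (15|17)=+1, (7|17)=-1; (−1)^{0·1·8}·(+1)^1·(-1)^0 = +1.
v=2: v_2(a)=2, v_2(b)=-6; units ≡ 5, 1 (mod 8); ε·ε+αω+βω = 0·0+2·0+-6·1 ≡ 0  ⇒  (a,b)_2 = +1.
v=∞: -259 < 0 and -97223 < 0  ⇒  (a,b)_∞ = -1.
v=43: a=43^0·(≡5), b=43^1·(≡22) mod 43; (5|43)=-1, (22|43)=-1; (−1)^{0·1·21}·(-1)^1·(-1)^0 = -1.
|Ram(-259, -97223)| = 4, even; anisotropic at {7, 37, 43, ∞}.

[7, 37, 43, inf]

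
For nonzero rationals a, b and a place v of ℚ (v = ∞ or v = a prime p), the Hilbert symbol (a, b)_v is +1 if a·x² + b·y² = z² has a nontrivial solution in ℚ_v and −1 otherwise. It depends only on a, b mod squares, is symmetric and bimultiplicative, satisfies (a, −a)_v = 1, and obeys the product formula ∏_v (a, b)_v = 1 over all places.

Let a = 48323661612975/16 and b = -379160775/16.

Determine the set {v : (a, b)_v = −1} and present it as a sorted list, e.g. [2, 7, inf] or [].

[]

(a, b) ≡ (119, -119) mod (ℚ^×)²; places V = {2, 3, 5, 7, 17, ∞}.
(a,b)_3: α=4, u≡2; β=2, v≡1 (mod 3); (2|3)=-1, (1|3)=+1; sign (−1)^0·-1^2·+1^4 = +1.
(a,b)_7: α=5, u≡5; β=3, v≡4 (mod 7); (5|7)=-1, (4|7)=+1; sign (−1)^1·-1^3·+1^5 = +1.
(a,b)_∞: sgn(119)=+, sgn(-119)=−, so +1.
(a,b)_5: α=2, u≡4; β=2, v≡4 (mod 5); (4|5)=+1, (4|5)=+1; sign (−1)^0·+1^2·+1^2 = +1.
(a,b)_17: α=5, u≡12; β=3, v≡12 (mod 17); (12|17)=-1, (12|17)=-1; sign (−1)^0·-1^3·-1^5 = +1.
(a,b)_2: α=-4, β=-4; u≡7, v≡1 (mod 8); ε(u)ε(v)=1·0, αω(v)=-4·0, βω(u)=-4·0; sum ≡ 0  ⇒  +1.
Ram(a, b) = ∅: the form 119·x² + -119·y² − z² is isotropic over every ℚ_v, so by Hasse–Minkowski it is isotropic over ℚ.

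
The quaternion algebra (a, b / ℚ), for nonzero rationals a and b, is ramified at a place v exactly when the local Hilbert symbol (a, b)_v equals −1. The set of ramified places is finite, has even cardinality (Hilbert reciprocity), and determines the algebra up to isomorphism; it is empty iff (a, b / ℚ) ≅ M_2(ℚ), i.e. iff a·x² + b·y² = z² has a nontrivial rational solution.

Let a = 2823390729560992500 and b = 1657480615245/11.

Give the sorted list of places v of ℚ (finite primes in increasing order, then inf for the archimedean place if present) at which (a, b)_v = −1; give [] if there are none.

Mod squares: a ≡ 63973, b ≡ 55. Check v ∈ {∞, 2, 3, 5, 7, 11, 13, 19, 37}.
v=7: a=7^3·(≡1), b=7^2·(≡3) mod 7; (1|7)=+1, (3|7)=-1; (−1)^{3·2·3}·(+1)^2·(-1)^3 = -1.
v=2: v_2(a)=2, v_2(b)=0; units ≡ 5, 7 (mod 8); ε·ε+αω+βω = 0·1+2·0+0·1 ≡ 0  ⇒  (a,b)_2 = +1.
v=13: a=13^1·(≡7), b=13^2·(≡3) mod 13; (7|13)=-1, (3|13)=+1; (−1)^{1·2·6}·(-1)^2·(+1)^1 = +1.
v=3: a=3^6·(≡1), b=3^4·(≡1) mod 3; (1|3)=+1, (1|3)=+1; (−1)^{6·4·1}·(+1)^4·(+1)^6 = +1.
v=∞: 63973 > 0 and 55 > 0  ⇒  (a,b)_∞ = +1.
v=11: a=11^0·(≡8), b=11^-1·(≡4) mod 11; (8|11)=-1, (4|11)=+1; (−1)^{0·-1·5}·(-1)^-1·(+1)^0 = -1.
v=37: a=37^3·(≡11), b=37^2·(≡2) mod 37; (11|37)=+1, (2|37)=-1; (−1)^{3·2·18}·(+1)^2·(-1)^3 = -1.
v=5: a=5^4·(≡3), b=5^1·(≡4) mod 5; (3|5)=-1, (4|5)=+1; (−1)^{4·1·2}·(-1)^1·(+1)^4 = -1.
v=19: a=19^3·(≡6), b=19^2·(≡7) mod 19; (6|19)=+1, (7|19)=+1; (−1)^{3·2·9}·(+1)^2·(+1)^3 = +1.
Ram(63973, 55) = {5, 7, 11, 37}; no ℚ_5-point on the conic.

[5, 7, 11, 37]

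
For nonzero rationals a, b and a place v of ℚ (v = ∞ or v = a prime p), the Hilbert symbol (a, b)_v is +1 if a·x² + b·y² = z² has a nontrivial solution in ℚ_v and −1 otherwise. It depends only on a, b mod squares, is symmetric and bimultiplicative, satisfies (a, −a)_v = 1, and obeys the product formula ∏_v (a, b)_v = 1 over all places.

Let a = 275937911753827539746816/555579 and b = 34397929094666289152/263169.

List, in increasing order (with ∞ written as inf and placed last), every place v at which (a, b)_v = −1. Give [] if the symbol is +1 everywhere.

(a, b) ≡ (157586, 6578) mod (ℚ^×)²; places V = {2, 3, 7, 11, 13, 19, 23, 29, ∞}.
(a,b)_13: α=1, u≡6; β=1, v≡3 (mod 13); (6|13)=-1, (3|13)=+1; sign (−1)^0·-1^1·+1^1 = -1.
(a,b)_3: α=-4, u≡2; β=-6, v≡2 (mod 3); (2|3)=-1, (2|3)=-1; sign (−1)^0·-1^-6·-1^-4 = +1.
(a,b)_11: α=7, u≡5; β=5, v≡1 (mod 11); (5|11)=+1, (1|11)=+1; sign (−1)^1·+1^5·+1^7 = -1.
(a,b)_7: α=0, u≡2; β=2, v≡3 (mod 7); (2|7)=+1, (3|7)=-1; sign (−1)^0·+1^2·-1^0 = +1.
(a,b)_29: α=1, u≡2; β=2, v≡22 (mod 29); (2|29)=-1, (22|29)=+1; sign (−1)^0·-1^2·+1^1 = +1.
(a,b)_∞: sgn(157586)=+, sgn(6578)=+, so +1.
(a,b)_19: α=-3, u≡10; β=-2, v≡1 (mod 19); (10|19)=-1, (1|19)=+1; sign (−1)^0·-1^-2·+1^-3 = +1.
(a,b)_2: α=27, β=15; u≡1, v≡1 (mod 8); ε(u)ε(v)=0·0, αω(v)=27·0, βω(u)=15·0; sum ≡ 0  ⇒  +1.
(a,b)_23: α=4, u≡6; β=3, v≡19 (mod 23); (6|23)=+1, (19|23)=-1; sign (−1)^0·+1^3·-1^4 = +1.
(157586, 6578 / ℚ) ramifies at {11, 13}: a division algebra.

[11, 13]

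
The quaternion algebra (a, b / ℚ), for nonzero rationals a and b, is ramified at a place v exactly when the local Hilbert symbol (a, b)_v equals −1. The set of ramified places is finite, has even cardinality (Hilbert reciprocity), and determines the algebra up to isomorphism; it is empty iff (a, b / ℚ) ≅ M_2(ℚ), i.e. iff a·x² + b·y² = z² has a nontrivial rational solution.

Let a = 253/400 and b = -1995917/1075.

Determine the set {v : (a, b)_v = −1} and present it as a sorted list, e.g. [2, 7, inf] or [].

[]

Mod squares: a ≡ 253, b ≡ -3311. Check v ∈ {∞, 2, 5, 7, 11, 23, 43}.
v=5: a=5^-2·(≡3), b=5^-2·(≡1) mod 5; (3|5)=-1, (1|5)=+1; (−1)^{-2·-2·2}·(-1)^-2·(+1)^-2 = +1.
v=11: a=11^1·(≡3), b=11^1·(≡8) mod 11; (3|11)=+1, (8|11)=-1; (−1)^{1·1·5}·(+1)^1·(-1)^1 = +1.
v=43: a=43^0·(≡36), b=43^-1·(≡4) mod 43; (36|43)=+1, (4|43)=+1; (−1)^{0·-1·21}·(+1)^-1·(+1)^0 = +1.
v=7: a=7^0·(≡1), b=7^3·(≡3) mod 7; (1|7)=+1, (3|7)=-1; (−1)^{0·3·3}·(+1)^3·(-1)^0 = +1.
v=∞: 253 > 0 and -3311 < 0  ⇒  (a,b)_∞ = +1.
v=2: v_2(a)=-4, v_2(b)=0; units ≡ 5, 1 (mod 8); ε·ε+αω+βω = 0·0+-4·0+0·1 ≡ 0  ⇒  (a,b)_2 = +1.
v=23: a=23^1·(≡14), b=23^2·(≡4) mod 23; (14|23)=-1, (4|23)=+1; (−1)^{1·2·11}·(-1)^2·(+1)^1 = +1.
Ram(a, b) = ∅: the form 253·x² + -3311·y² − z² is isotropic over every ℚ_v, so by Hasse–Minkowski it is isotropic over ℚ.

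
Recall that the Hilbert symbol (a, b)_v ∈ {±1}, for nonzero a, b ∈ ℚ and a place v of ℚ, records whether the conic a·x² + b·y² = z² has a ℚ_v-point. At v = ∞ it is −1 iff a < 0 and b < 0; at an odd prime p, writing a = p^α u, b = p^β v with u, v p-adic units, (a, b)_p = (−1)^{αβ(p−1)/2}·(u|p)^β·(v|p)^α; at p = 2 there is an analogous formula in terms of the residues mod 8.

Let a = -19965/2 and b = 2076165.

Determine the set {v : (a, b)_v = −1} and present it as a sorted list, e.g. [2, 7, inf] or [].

(a, b) ≡ (-330, 1365) mod (ℚ^×)²; places V = {2, 3, 5, 7, 11, 13, ∞}.
(a,b)_7: α=0, u≡3; β=1, v≡5 (mod 7); (3|7)=-1, (5|7)=-1; sign (−1)^0·-1^1·-1^0 = -1.
(a,b)_∞: sgn(-330)=−, sgn(1365)=+, so +1.
(a,b)_2: α=-1, β=0; u≡3, v≡5 (mod 8); ε(u)ε(v)=1·0, αω(v)=-1·1, βω(u)=0·1; sum ≡ 1  ⇒  -1.
(a,b)_11: α=3, u≡9; β=0, v≡3 (mod 11); (9|11)=+1, (3|11)=+1; sign (−1)^0·+1^0·+1^3 = +1.
(a,b)_13: α=0, u≡8; β=3, v≡9 (mod 13); (8|13)=-1, (9|13)=+1; sign (−1)^0·-1^3·+1^0 = -1.
(a,b)_3: α=1, u≡1; β=3, v≡2 (mod 3); (1|3)=+1, (2|3)=-1; sign (−1)^1·+1^3·-1^1 = +1.
(a,b)_5: α=1, u≡1; β=1, v≡3 (mod 5); (1|5)=+1, (3|5)=-1; sign (−1)^0·+1^1·-1^1 = -1.
(-330, 1365 / ℚ) ramifies at {2, 5, 7, 13}: a division algebra.

[2, 5, 7, 13]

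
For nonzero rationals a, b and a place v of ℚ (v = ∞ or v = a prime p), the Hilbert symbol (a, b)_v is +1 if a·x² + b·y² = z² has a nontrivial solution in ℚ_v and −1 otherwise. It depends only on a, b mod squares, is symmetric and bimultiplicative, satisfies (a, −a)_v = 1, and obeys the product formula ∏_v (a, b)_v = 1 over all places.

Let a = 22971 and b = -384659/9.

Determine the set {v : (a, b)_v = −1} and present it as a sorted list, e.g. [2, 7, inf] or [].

(a, b) ≡ (22971, -11) mod (ℚ^×)²; places V = {2, 3, 11, 13, 17, 19, 31, ∞}.
(a,b)_17: α=0, u≡4; β=2, v≡7 (mod 17); (4|17)=+1, (7|17)=-1; sign (−1)^0·+1^2·-1^0 = +1.
(a,b)_31: α=1, u≡28; β=0, v≡16 (mod 31); (28|31)=+1, (16|31)=+1; sign (−1)^0·+1^0·+1^1 = +1.
(a,b)_19: α=1, u≡12; β=0, v≡8 (mod 19); (12|19)=-1, (8|19)=-1; sign (−1)^0·-1^0·-1^1 = -1.
(a,b)_11: α=0, u≡3; β=3, v≡7 (mod 11); (3|11)=+1, (7|11)=-1; sign (−1)^0·+1^3·-1^0 = +1.
(a,b)_3: α=1, u≡1; β=-2, v≡1 (mod 3); (1|3)=+1, (1|3)=+1; sign (−1)^0·+1^-2·+1^1 = +1.
(a,b)_∞: sgn(22971)=+, sgn(-11)=−, so +1.
(a,b)_2: α=0, β=0; u≡3, v≡5 (mod 8); ε(u)ε(v)=1·0, αω(v)=0·1, βω(u)=0·1; sum ≡ 0  ⇒  +1.
(a,b)_13: α=1, u≡12; β=0, v≡7 (mod 13); (12|13)=+1, (7|13)=-1; sign (−1)^0·+1^0·-1^1 = -1.
|Ram(22971, -11)| = 2, even; anisotropic at {13, 19}.

[13, 19]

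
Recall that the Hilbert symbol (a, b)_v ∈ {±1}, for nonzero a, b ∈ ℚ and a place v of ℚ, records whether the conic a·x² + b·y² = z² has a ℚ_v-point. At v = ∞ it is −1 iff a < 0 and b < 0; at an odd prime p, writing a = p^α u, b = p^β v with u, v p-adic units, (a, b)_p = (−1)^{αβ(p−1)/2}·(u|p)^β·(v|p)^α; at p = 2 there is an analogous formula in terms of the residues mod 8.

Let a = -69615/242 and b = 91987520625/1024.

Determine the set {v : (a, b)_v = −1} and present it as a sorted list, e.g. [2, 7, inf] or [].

Mod squares: a ≡ -15470, b ≡ 17017. Check v ∈ {∞, 2, 3, 5, 7, 11, 13, 17, 31}.
v=5: a=5^1·(≡1), b=5^4·(≡2) mod 5; (1|5)=+1, (2|5)=-1; (−1)^{1·4·2}·(+1)^4·(-1)^1 = -1.
v=7: a=7^1·(≡4), b=7^1·(≡1) mod 7; (4|7)=+1, (1|7)=+1; (−1)^{1·1·3}·(+1)^1·(+1)^1 = -1.
v=2: v_2(a)=-1, v_2(b)=-10; units ≡ 1, 1 (mod 8); ε·ε+αω+βω = 0·0+-1·0+-10·0 ≡ 0  ⇒  (a,b)_2 = +1.
v=11: a=11^-2·(≡2), b=11^1·(≡2) mod 11; (2|11)=-1, (2|11)=-1; (−1)^{-2·1·5}·(-1)^1·(-1)^-2 = -1.
v=3: a=3^2·(≡1), b=3^2·(≡1) mod 3; (1|3)=+1, (1|3)=+1; (−1)^{2·2·1}·(+1)^2·(+1)^2 = +1.
v=31: a=31^0·(≡24), b=31^2·(≡3) mod 31; (24|31)=-1, (3|31)=-1; (−1)^{0·2·15}·(-1)^2·(-1)^0 = +1.
v=13: a=13^1·(≡5), b=13^1·(≡1) mod 13; (5|13)=-1, (1|13)=+1; (−1)^{1·1·6}·(-1)^1·(+1)^1 = -1.
v=∞: -15470 < 0 and 17017 > 0  ⇒  (a,b)_∞ = +1.
v=17: a=17^1·(≡9), b=17^1·(≡9) mod 17; (9|17)=+1, (9|17)=+1; (−1)^{1·1·8}·(+1)^1·(+1)^1 = +1.
Ram(-15470, 17017) = {5, 7, 11, 13}; no ℚ_5-point on the conic.

[5, 7, 11, 13]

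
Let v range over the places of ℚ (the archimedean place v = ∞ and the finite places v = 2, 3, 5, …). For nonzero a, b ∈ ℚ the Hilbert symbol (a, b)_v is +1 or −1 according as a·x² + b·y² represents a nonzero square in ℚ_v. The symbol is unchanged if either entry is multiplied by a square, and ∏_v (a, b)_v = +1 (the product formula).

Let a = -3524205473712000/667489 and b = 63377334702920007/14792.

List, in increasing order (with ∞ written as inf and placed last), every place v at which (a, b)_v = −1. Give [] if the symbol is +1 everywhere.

[3, 7]

Mod squares: a ≡ -30, b ≡ 7854. Check v ∈ {∞, 2, 3, 5, 7, 11, 17, 19, 23, 31, 43}.
v=17: a=17^2·(≡1), b=17^3·(≡12) mod 17; (1|17)=+1, (12|17)=-1; (−1)^{2·3·8}·(+1)^3·(-1)^2 = +1.
v=5: a=5^3·(≡1), b=5^0·(≡1) mod 5; (1|5)=+1, (1|5)=+1; (−1)^{3·0·2}·(+1)^0·(+1)^3 = +1.
v=11: a=11^2·(≡1), b=11^5·(≡7) mod 11; (1|11)=+1, (7|11)=-1; (−1)^{2·5·5}·(+1)^5·(-1)^2 = +1.
v=3: a=3^5·(≡2), b=3^5·(≡2) mod 3; (2|3)=-1, (2|3)=-1; (−1)^{5·5·1}·(-1)^5·(-1)^5 = -1.
v=43: a=43^-2·(≡6), b=43^-2·(≡5) mod 43; (6|43)=+1, (5|43)=-1; (−1)^{-2·-2·21}·(+1)^-2·(-1)^-2 = +1.
v=7: a=7^2·(≡5), b=7^3·(≡1) mod 7; (5|7)=-1, (1|7)=+1; (−1)^{2·3·3}·(-1)^3·(+1)^2 = -1.
v=∞: -30 < 0 and 7854 > 0  ⇒  (a,b)_∞ = +1.
v=2: v_2(a)=7, v_2(b)=-3; units ≡ 1, 7 (mod 8); ε·ε+αω+βω = 0·1+7·0+-3·0 ≡ 0  ⇒  (a,b)_2 = +1.
v=31: a=31^0·(≡8), b=31^2·(≡6) mod 31; (8|31)=+1, (6|31)=-1; (−1)^{0·2·15}·(+1)^2·(-1)^0 = +1.
v=23: a=23^2·(≡8), b=23^0·(≡5) mod 23; (8|23)=+1, (5|23)=-1; (−1)^{2·0·11}·(+1)^0·(-1)^2 = +1.
v=19: a=19^-2·(≡3), b=19^0·(≡7) mod 19; (3|19)=-1, (7|19)=+1; (−1)^{-2·0·9}·(-1)^0·(+1)^-2 = +1.
|Ram(-30, 7854)| = 2, even; anisotropic at {3, 7}.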